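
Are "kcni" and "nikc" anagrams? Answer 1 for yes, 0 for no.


Strings: "kcni", "nikc"
Sorted first:  cikn
Sorted second: cikn
Sorted forms match => anagrams

1


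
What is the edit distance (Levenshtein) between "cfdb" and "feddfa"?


Computing edit distance: "cfdb" -> "feddfa"
DP table:
           f    e    d    d    f    a
      0    1    2    3    4    5    6
  c   1    1    2    3    4    5    6
  f   2    1    2    3    4    4    5
  d   3    2    2    2    3    4    5
  b   4    3    3    3    3    4    5
Edit distance = dp[4][6] = 5

5


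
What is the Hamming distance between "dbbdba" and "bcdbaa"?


Comparing "dbbdba" and "bcdbaa" position by position:
  Position 0: 'd' vs 'b' => differ
  Position 1: 'b' vs 'c' => differ
  Position 2: 'b' vs 'd' => differ
  Position 3: 'd' vs 'b' => differ
  Position 4: 'b' vs 'a' => differ
  Position 5: 'a' vs 'a' => same
Total differences (Hamming distance): 5

5


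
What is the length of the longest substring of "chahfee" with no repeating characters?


Input: "chahfee"
Sliding window (track last position of each char):
  Position 0 ('c'): window [0,0] length 1 -- new best
  Position 1 ('h'): window [0,1] length 2 -- new best
  Position 2 ('a'): window [0,2] length 3 -- new best
  Position 3 ('h'): repeat (last at 1), move window start to 2
  Position 3 ('h'): window [2,3] length 2
  Position 4 ('f'): window [2,4] length 3
  Position 5 ('e'): window [2,5] length 4 -- new best
  Position 6 ('e'): repeat (last at 5), move window start to 6
  Position 6 ('e'): window [6,6] length 1
Longest substring with no repeats: "ahfe" with length 4

4


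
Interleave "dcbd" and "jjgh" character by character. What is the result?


Interleaving "dcbd" and "jjgh":
  Position 0: 'd' from first, 'j' from second => "dj"
  Position 1: 'c' from first, 'j' from second => "cj"
  Position 2: 'b' from first, 'g' from second => "bg"
  Position 3: 'd' from first, 'h' from second => "dh"
Result: djcjbgdh

djcjbgdh


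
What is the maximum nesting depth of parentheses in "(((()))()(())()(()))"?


Input: "(((()))()(())()(()))"
Tracking depth:
  Position 0 '(': depth becomes 1
  Position 1 '(': depth becomes 2
  Position 2 '(': depth becomes 3
  Position 3 '(': depth becomes 4
  Position 4 ')': depth becomes 3
  Position 5 ')': depth becomes 2
  Position 6 ')': depth becomes 1
  Position 7 '(': depth becomes 2
  Position 8 ')': depth becomes 1
  Position 9 '(': depth becomes 2
  Position 10 '(': depth becomes 3
  Position 11 ')': depth becomes 2
  Position 12 ')': depth becomes 1
  Position 13 '(': depth becomes 2
  Position 14 ')': depth becomes 1
  Position 15 '(': depth becomes 2
  Position 16 '(': depth becomes 3
  Position 17 ')': depth becomes 2
  Position 18 ')': depth becomes 1
  Position 19 ')': depth becomes 0
Maximum depth reached: 4

4


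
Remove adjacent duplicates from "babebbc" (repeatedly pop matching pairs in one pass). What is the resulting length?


Input: babebbc
Stack-based adjacent duplicate removal:
  Read 'b': push. Stack: b
  Read 'a': push. Stack: ba
  Read 'b': push. Stack: bab
  Read 'e': push. Stack: babe
  Read 'b': push. Stack: babeb
  Read 'b': matches stack top 'b' => pop. Stack: babe
  Read 'c': push. Stack: babec
Final stack: "babec" (length 5)

5


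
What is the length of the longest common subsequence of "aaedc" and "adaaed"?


LCS of "aaedc" and "adaaed"
DP table:
           a    d    a    a    e    d
      0    0    0    0    0    0    0
  a   0    1    1    1    1    1    1
  a   0    1    1    2    2    2    2
  e   0    1    1    2    2    3    3
  d   0    1    2    2    2    3    4
  c   0    1    2    2    2    3    4
LCS length = dp[5][6] = 4

4


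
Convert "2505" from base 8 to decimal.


Input: "2505" in base 8
Positional expansion:
  Digit '2' (value 2) x 8^3 = 1024
  Digit '5' (value 5) x 8^2 = 320
  Digit '0' (value 0) x 8^1 = 0
  Digit '5' (value 5) x 8^0 = 5
Sum = 1349

1349


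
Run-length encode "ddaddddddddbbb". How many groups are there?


Input: ddaddddddddbbb
Scanning for consecutive runs:
  Group 1: 'd' x 2 (positions 0-1)
  Group 2: 'a' x 1 (positions 2-2)
  Group 3: 'd' x 8 (positions 3-10)
  Group 4: 'b' x 3 (positions 11-13)
Total groups: 4

4


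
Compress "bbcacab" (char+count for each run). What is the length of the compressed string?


Input: bbcacab
Runs:
  'b' x 2 => "b2"
  'c' x 1 => "c1"
  'a' x 1 => "a1"
  'c' x 1 => "c1"
  'a' x 1 => "a1"
  'b' x 1 => "b1"
Compressed: "b2c1a1c1a1b1"
Compressed length: 12

12


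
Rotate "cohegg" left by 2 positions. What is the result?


Input: "cohegg", rotate left by 2
First 2 characters: "co"
Remaining characters: "hegg"
Concatenate remaining + first: "hegg" + "co" = "heggco"

heggco


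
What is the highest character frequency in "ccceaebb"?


Input: ccceaebb
Character counts:
  'a': 1
  'b': 2
  'c': 3
  'e': 2
Maximum frequency: 3

3


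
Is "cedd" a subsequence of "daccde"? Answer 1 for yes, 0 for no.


Check if "cedd" is a subsequence of "daccde"
Greedy scan:
  Position 0 ('d'): no match needed
  Position 1 ('a'): no match needed
  Position 2 ('c'): matches sub[0] = 'c'
  Position 3 ('c'): no match needed
  Position 4 ('d'): no match needed
  Position 5 ('e'): matches sub[1] = 'e'
Only matched 2/4 characters => not a subsequence

0


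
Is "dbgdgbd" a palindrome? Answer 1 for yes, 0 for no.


Input: dbgdgbd
Reversed: dbgdgbd
  Compare pos 0 ('d') with pos 6 ('d'): match
  Compare pos 1 ('b') with pos 5 ('b'): match
  Compare pos 2 ('g') with pos 4 ('g'): match
Result: palindrome

1


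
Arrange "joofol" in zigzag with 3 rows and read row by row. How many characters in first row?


Zigzag "joofol" into 3 rows:
Placing characters:
  'j' => row 0
  'o' => row 1
  'o' => row 2
  'f' => row 1
  'o' => row 0
  'l' => row 1
Rows:
  Row 0: "jo"
  Row 1: "ofl"
  Row 2: "o"
First row length: 2

2


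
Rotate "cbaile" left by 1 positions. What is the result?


Input: "cbaile", rotate left by 1
First 1 characters: "c"
Remaining characters: "baile"
Concatenate remaining + first: "baile" + "c" = "bailec"

bailec


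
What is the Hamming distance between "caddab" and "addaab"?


Comparing "caddab" and "addaab" position by position:
  Position 0: 'c' vs 'a' => differ
  Position 1: 'a' vs 'd' => differ
  Position 2: 'd' vs 'd' => same
  Position 3: 'd' vs 'a' => differ
  Position 4: 'a' vs 'a' => same
  Position 5: 'b' vs 'b' => same
Total differences (Hamming distance): 3

3


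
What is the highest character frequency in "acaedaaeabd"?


Input: acaedaaeabd
Character counts:
  'a': 5
  'b': 1
  'c': 1
  'd': 2
  'e': 2
Maximum frequency: 5

5


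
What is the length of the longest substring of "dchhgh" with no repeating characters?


Input: "dchhgh"
Sliding window (track last position of each char):
  Position 0 ('d'): window [0,0] length 1 -- new best
  Position 1 ('c'): window [0,1] length 2 -- new best
  Position 2 ('h'): window [0,2] length 3 -- new best
  Position 3 ('h'): repeat (last at 2), move window start to 3
  Position 3 ('h'): window [3,3] length 1
  Position 4 ('g'): window [3,4] length 2
  Position 5 ('h'): repeat (last at 3), move window start to 4
  Position 5 ('h'): window [4,5] length 2
Longest substring with no repeats: "dch" with length 3

3


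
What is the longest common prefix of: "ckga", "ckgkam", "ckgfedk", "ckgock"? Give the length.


Words: ckga, ckgkam, ckgfedk, ckgock
  Position 0: all 'c' => match
  Position 1: all 'k' => match
  Position 2: all 'g' => match
  Position 3: ('a', 'k', 'f', 'o') => mismatch, stop
LCP = "ckg" (length 3)

3


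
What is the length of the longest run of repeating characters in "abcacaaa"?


Input: "abcacaaa"
Scanning for longest run:
  Position 1 ('b'): new char, reset run to 1
  Position 2 ('c'): new char, reset run to 1
  Position 3 ('a'): new char, reset run to 1
  Position 4 ('c'): new char, reset run to 1
  Position 5 ('a'): new char, reset run to 1
  Position 6 ('a'): continues run of 'a', length=2
  Position 7 ('a'): continues run of 'a', length=3
Longest run: 'a' with length 3

3


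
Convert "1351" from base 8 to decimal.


Input: "1351" in base 8
Positional expansion:
  Digit '1' (value 1) x 8^3 = 512
  Digit '3' (value 3) x 8^2 = 192
  Digit '5' (value 5) x 8^1 = 40
  Digit '1' (value 1) x 8^0 = 1
Sum = 745

745


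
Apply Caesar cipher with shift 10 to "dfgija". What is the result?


Caesar cipher: shift "dfgija" by 10
  'd' (pos 3) + 10 = pos 13 = 'n'
  'f' (pos 5) + 10 = pos 15 = 'p'
  'g' (pos 6) + 10 = pos 16 = 'q'
  'i' (pos 8) + 10 = pos 18 = 's'
  'j' (pos 9) + 10 = pos 19 = 't'
  'a' (pos 0) + 10 = pos 10 = 'k'
Result: npqstk

npqstk


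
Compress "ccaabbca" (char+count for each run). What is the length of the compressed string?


Input: ccaabbca
Runs:
  'c' x 2 => "c2"
  'a' x 2 => "a2"
  'b' x 2 => "b2"
  'c' x 1 => "c1"
  'a' x 1 => "a1"
Compressed: "c2a2b2c1a1"
Compressed length: 10

10


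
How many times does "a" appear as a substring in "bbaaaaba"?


Searching for "a" in "bbaaaaba"
Scanning each position:
  Position 0: "b" => no
  Position 1: "b" => no
  Position 2: "a" => MATCH
  Position 3: "a" => MATCH
  Position 4: "a" => MATCH
  Position 5: "a" => MATCH
  Position 6: "b" => no
  Position 7: "a" => MATCH
Total occurrences: 5

5


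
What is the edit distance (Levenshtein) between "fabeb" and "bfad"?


Computing edit distance: "fabeb" -> "bfad"
DP table:
           b    f    a    d
      0    1    2    3    4
  f   1    1    1    2    3
  a   2    2    2    1    2
  b   3    2    3    2    2
  e   4    3    3    3    3
  b   5    4    4    4    4
Edit distance = dp[5][4] = 4

4


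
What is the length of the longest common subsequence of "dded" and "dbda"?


LCS of "dded" and "dbda"
DP table:
           d    b    d    a
      0    0    0    0    0
  d   0    1    1    1    1
  d   0    1    1    2    2
  e   0    1    1    2    2
  d   0    1    1    2    2
LCS length = dp[4][4] = 2

2


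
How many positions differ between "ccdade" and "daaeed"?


Comparing "ccdade" and "daaeed" position by position:
  Position 0: 'c' vs 'd' => DIFFER
  Position 1: 'c' vs 'a' => DIFFER
  Position 2: 'd' vs 'a' => DIFFER
  Position 3: 'a' vs 'e' => DIFFER
  Position 4: 'd' vs 'e' => DIFFER
  Position 5: 'e' vs 'd' => DIFFER
Positions that differ: 6

6


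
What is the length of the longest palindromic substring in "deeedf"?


Input: "deeedf"
Checking substrings for palindromes:
  [0:5] "deeed" (len 5) => palindrome
  [1:4] "eee" (len 3) => palindrome
  [1:3] "ee" (len 2) => palindrome
  [2:4] "ee" (len 2) => palindrome
Longest palindromic substring: "deeed" with length 5

5


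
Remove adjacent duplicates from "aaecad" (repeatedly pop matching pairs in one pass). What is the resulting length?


Input: aaecad
Stack-based adjacent duplicate removal:
  Read 'a': push. Stack: a
  Read 'a': matches stack top 'a' => pop. Stack: (empty)
  Read 'e': push. Stack: e
  Read 'c': push. Stack: ec
  Read 'a': push. Stack: eca
  Read 'd': push. Stack: ecad
Final stack: "ecad" (length 4)

4


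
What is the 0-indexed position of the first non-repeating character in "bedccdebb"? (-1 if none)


Input: bedccdebb
Character frequencies:
  'b': 3
  'c': 2
  'd': 2
  'e': 2
Scanning left to right for freq == 1:
  Position 0 ('b'): freq=3, skip
  Position 1 ('e'): freq=2, skip
  Position 2 ('d'): freq=2, skip
  Position 3 ('c'): freq=2, skip
  Position 4 ('c'): freq=2, skip
  Position 5 ('d'): freq=2, skip
  Position 6 ('e'): freq=2, skip
  Position 7 ('b'): freq=3, skip
  Position 8 ('b'): freq=3, skip
  No unique character found => answer = -1

-1


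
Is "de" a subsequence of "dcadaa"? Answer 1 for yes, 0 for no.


Check if "de" is a subsequence of "dcadaa"
Greedy scan:
  Position 0 ('d'): matches sub[0] = 'd'
  Position 1 ('c'): no match needed
  Position 2 ('a'): no match needed
  Position 3 ('d'): no match needed
  Position 4 ('a'): no match needed
  Position 5 ('a'): no match needed
Only matched 1/2 characters => not a subsequence

0


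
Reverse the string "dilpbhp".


Input: dilpbhp
Reading characters right to left:
  Position 6: 'p'
  Position 5: 'h'
  Position 4: 'b'
  Position 3: 'p'
  Position 2: 'l'
  Position 1: 'i'
  Position 0: 'd'
Reversed: phbplid

phbplid


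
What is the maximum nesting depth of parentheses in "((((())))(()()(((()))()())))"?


Input: "((((())))(()()(((()))()())))"
Tracking depth:
  Position 0 '(': depth becomes 1
  Position 1 '(': depth becomes 2
  Position 2 '(': depth becomes 3
  Position 3 '(': depth becomes 4
  Position 4 '(': depth becomes 5
  Position 5 ')': depth becomes 4
  Position 6 ')': depth becomes 3
  Position 7 ')': depth becomes 2
  Position 8 ')': depth becomes 1
  Position 9 '(': depth becomes 2
  Position 10 '(': depth becomes 3
  Position 11 ')': depth becomes 2
  Position 12 '(': depth becomes 3
  Position 13 ')': depth becomes 2
  Position 14 '(': depth becomes 3
  Position 15 '(': depth becomes 4
  Position 16 '(': depth becomes 5
  Position 17 '(': depth becomes 6
  Position 18 ')': depth becomes 5
  Position 19 ')': depth becomes 4
  Position 20 ')': depth becomes 3
  Position 21 '(': depth becomes 4
  Position 22 ')': depth becomes 3
  Position 23 '(': depth becomes 4
  Position 24 ')': depth becomes 3
  Position 25 ')': depth becomes 2
  Position 26 ')': depth becomes 1
  Position 27 ')': depth becomes 0
Maximum depth reached: 6

6


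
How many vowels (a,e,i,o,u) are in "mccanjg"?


Input: mccanjg
Checking each character:
  'm' at position 0: consonant
  'c' at position 1: consonant
  'c' at position 2: consonant
  'a' at position 3: vowel (running total: 1)
  'n' at position 4: consonant
  'j' at position 5: consonant
  'g' at position 6: consonant
Total vowels: 1

1


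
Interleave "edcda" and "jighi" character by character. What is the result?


Interleaving "edcda" and "jighi":
  Position 0: 'e' from first, 'j' from second => "ej"
  Position 1: 'd' from first, 'i' from second => "di"
  Position 2: 'c' from first, 'g' from second => "cg"
  Position 3: 'd' from first, 'h' from second => "dh"
  Position 4: 'a' from first, 'i' from second => "ai"
Result: ejdicgdhai

ejdicgdhai


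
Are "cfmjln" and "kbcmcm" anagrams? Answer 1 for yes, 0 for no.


Strings: "cfmjln", "kbcmcm"
Sorted first:  cfjlmn
Sorted second: bcckmm
Differ at position 0: 'c' vs 'b' => not anagrams

0


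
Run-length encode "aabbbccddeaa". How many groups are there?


Input: aabbbccddeaa
Scanning for consecutive runs:
  Group 1: 'a' x 2 (positions 0-1)
  Group 2: 'b' x 3 (positions 2-4)
  Group 3: 'c' x 2 (positions 5-6)
  Group 4: 'd' x 2 (positions 7-8)
  Group 5: 'e' x 1 (positions 9-9)
  Group 6: 'a' x 2 (positions 10-11)
Total groups: 6

6


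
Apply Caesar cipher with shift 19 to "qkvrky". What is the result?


Caesar cipher: shift "qkvrky" by 19
  'q' (pos 16) + 19 = pos 9 = 'j'
  'k' (pos 10) + 19 = pos 3 = 'd'
  'v' (pos 21) + 19 = pos 14 = 'o'
  'r' (pos 17) + 19 = pos 10 = 'k'
  'k' (pos 10) + 19 = pos 3 = 'd'
  'y' (pos 24) + 19 = pos 17 = 'r'
Result: jdokdr

jdokdr


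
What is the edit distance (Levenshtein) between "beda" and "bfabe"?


Computing edit distance: "beda" -> "bfabe"
DP table:
           b    f    a    b    e
      0    1    2    3    4    5
  b   1    0    1    2    3    4
  e   2    1    1    2    3    3
  d   3    2    2    2    3    4
  a   4    3    3    2    3    4
Edit distance = dp[4][5] = 4

4


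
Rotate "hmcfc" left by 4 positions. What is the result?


Input: "hmcfc", rotate left by 4
First 4 characters: "hmcf"
Remaining characters: "c"
Concatenate remaining + first: "c" + "hmcf" = "chmcf"

chmcf


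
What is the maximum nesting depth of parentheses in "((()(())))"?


Input: "((()(())))"
Tracking depth:
  Position 0 '(': depth becomes 1
  Position 1 '(': depth becomes 2
  Position 2 '(': depth becomes 3
  Position 3 ')': depth becomes 2
  Position 4 '(': depth becomes 3
  Position 5 '(': depth becomes 4
  Position 6 ')': depth becomes 3
  Position 7 ')': depth becomes 2
  Position 8 ')': depth becomes 1
  Position 9 ')': depth becomes 0
Maximum depth reached: 4

4


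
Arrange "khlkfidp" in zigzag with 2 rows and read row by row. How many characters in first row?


Zigzag "khlkfidp" into 2 rows:
Placing characters:
  'k' => row 0
  'h' => row 1
  'l' => row 0
  'k' => row 1
  'f' => row 0
  'i' => row 1
  'd' => row 0
  'p' => row 1
Rows:
  Row 0: "klfd"
  Row 1: "hkip"
First row length: 4

4


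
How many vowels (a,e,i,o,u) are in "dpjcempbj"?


Input: dpjcempbj
Checking each character:
  'd' at position 0: consonant
  'p' at position 1: consonant
  'j' at position 2: consonant
  'c' at position 3: consonant
  'e' at position 4: vowel (running total: 1)
  'm' at position 5: consonant
  'p' at position 6: consonant
  'b' at position 7: consonant
  'j' at position 8: consonant
Total vowels: 1

1


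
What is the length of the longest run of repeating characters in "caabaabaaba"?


Input: "caabaabaaba"
Scanning for longest run:
  Position 1 ('a'): new char, reset run to 1
  Position 2 ('a'): continues run of 'a', length=2
  Position 3 ('b'): new char, reset run to 1
  Position 4 ('a'): new char, reset run to 1
  Position 5 ('a'): continues run of 'a', length=2
  Position 6 ('b'): new char, reset run to 1
  Position 7 ('a'): new char, reset run to 1
  Position 8 ('a'): continues run of 'a', length=2
  Position 9 ('b'): new char, reset run to 1
  Position 10 ('a'): new char, reset run to 1
Longest run: 'a' with length 2

2


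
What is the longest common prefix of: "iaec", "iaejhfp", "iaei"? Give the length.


Words: iaec, iaejhfp, iaei
  Position 0: all 'i' => match
  Position 1: all 'a' => match
  Position 2: all 'e' => match
  Position 3: ('c', 'j', 'i') => mismatch, stop
LCP = "iae" (length 3)

3


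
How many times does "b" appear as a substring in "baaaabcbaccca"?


Searching for "b" in "baaaabcbaccca"
Scanning each position:
  Position 0: "b" => MATCH
  Position 1: "a" => no
  Position 2: "a" => no
  Position 3: "a" => no
  Position 4: "a" => no
  Position 5: "b" => MATCH
  Position 6: "c" => no
  Position 7: "b" => MATCH
  Position 8: "a" => no
  Position 9: "c" => no
  Position 10: "c" => no
  Position 11: "c" => no
  Position 12: "a" => no
Total occurrences: 3

3


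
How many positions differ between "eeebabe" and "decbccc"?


Comparing "eeebabe" and "decbccc" position by position:
  Position 0: 'e' vs 'd' => DIFFER
  Position 1: 'e' vs 'e' => same
  Position 2: 'e' vs 'c' => DIFFER
  Position 3: 'b' vs 'b' => same
  Position 4: 'a' vs 'c' => DIFFER
  Position 5: 'b' vs 'c' => DIFFER
  Position 6: 'e' vs 'c' => DIFFER
Positions that differ: 5

5


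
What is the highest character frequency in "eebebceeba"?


Input: eebebceeba
Character counts:
  'a': 1
  'b': 3
  'c': 1
  'e': 5
Maximum frequency: 5

5


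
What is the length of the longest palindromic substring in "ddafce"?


Input: "ddafce"
Checking substrings for palindromes:
  [0:2] "dd" (len 2) => palindrome
Longest palindromic substring: "dd" with length 2

2


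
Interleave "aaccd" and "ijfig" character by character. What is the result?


Interleaving "aaccd" and "ijfig":
  Position 0: 'a' from first, 'i' from second => "ai"
  Position 1: 'a' from first, 'j' from second => "aj"
  Position 2: 'c' from first, 'f' from second => "cf"
  Position 3: 'c' from first, 'i' from second => "ci"
  Position 4: 'd' from first, 'g' from second => "dg"
Result: aiajcfcidg

aiajcfcidg


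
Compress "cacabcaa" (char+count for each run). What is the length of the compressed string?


Input: cacabcaa
Runs:
  'c' x 1 => "c1"
  'a' x 1 => "a1"
  'c' x 1 => "c1"
  'a' x 1 => "a1"
  'b' x 1 => "b1"
  'c' x 1 => "c1"
  'a' x 2 => "a2"
Compressed: "c1a1c1a1b1c1a2"
Compressed length: 14

14


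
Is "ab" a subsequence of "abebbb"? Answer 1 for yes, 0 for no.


Check if "ab" is a subsequence of "abebbb"
Greedy scan:
  Position 0 ('a'): matches sub[0] = 'a'
  Position 1 ('b'): matches sub[1] = 'b'
  Position 2 ('e'): no match needed
  Position 3 ('b'): no match needed
  Position 4 ('b'): no match needed
  Position 5 ('b'): no match needed
All 2 characters matched => is a subsequence

1


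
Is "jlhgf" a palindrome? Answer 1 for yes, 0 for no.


Input: jlhgf
Reversed: fghlj
  Compare pos 0 ('j') with pos 4 ('f'): MISMATCH
  Compare pos 1 ('l') with pos 3 ('g'): MISMATCH
Result: not a palindrome

0


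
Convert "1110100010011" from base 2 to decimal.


Input: "1110100010011" in base 2
Positional expansion:
  Digit '1' (value 1) x 2^12 = 4096
  Digit '1' (value 1) x 2^11 = 2048
  Digit '1' (value 1) x 2^10 = 1024
  Digit '0' (value 0) x 2^9 = 0
  Digit '1' (value 1) x 2^8 = 256
  Digit '0' (value 0) x 2^7 = 0
  Digit '0' (value 0) x 2^6 = 0
  Digit '0' (value 0) x 2^5 = 0
  Digit '1' (value 1) x 2^4 = 16
  Digit '0' (value 0) x 2^3 = 0
  Digit '0' (value 0) x 2^2 = 0
  Digit '1' (value 1) x 2^1 = 2
  Digit '1' (value 1) x 2^0 = 1
Sum = 7443

7443


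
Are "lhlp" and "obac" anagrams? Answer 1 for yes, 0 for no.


Strings: "lhlp", "obac"
Sorted first:  hllp
Sorted second: abco
Differ at position 0: 'h' vs 'a' => not anagrams

0


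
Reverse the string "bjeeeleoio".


Input: bjeeeleoio
Reading characters right to left:
  Position 9: 'o'
  Position 8: 'i'
  Position 7: 'o'
  Position 6: 'e'
  Position 5: 'l'
  Position 4: 'e'
  Position 3: 'e'
  Position 2: 'e'
  Position 1: 'j'
  Position 0: 'b'
Reversed: oioeleeejb

oioeleeejb


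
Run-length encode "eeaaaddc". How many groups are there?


Input: eeaaaddc
Scanning for consecutive runs:
  Group 1: 'e' x 2 (positions 0-1)
  Group 2: 'a' x 3 (positions 2-4)
  Group 3: 'd' x 2 (positions 5-6)
  Group 4: 'c' x 1 (positions 7-7)
Total groups: 4

4


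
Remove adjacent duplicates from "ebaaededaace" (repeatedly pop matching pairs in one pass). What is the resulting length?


Input: ebaaededaace
Stack-based adjacent duplicate removal:
  Read 'e': push. Stack: e
  Read 'b': push. Stack: eb
  Read 'a': push. Stack: eba
  Read 'a': matches stack top 'a' => pop. Stack: eb
  Read 'e': push. Stack: ebe
  Read 'd': push. Stack: ebed
  Read 'e': push. Stack: ebede
  Read 'd': push. Stack: ebeded
  Read 'a': push. Stack: ebededa
  Read 'a': matches stack top 'a' => pop. Stack: ebeded
  Read 'c': push. Stack: ebededc
  Read 'e': push. Stack: ebededce
Final stack: "ebededce" (length 8)

8


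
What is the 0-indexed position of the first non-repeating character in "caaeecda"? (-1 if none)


Input: caaeecda
Character frequencies:
  'a': 3
  'c': 2
  'd': 1
  'e': 2
Scanning left to right for freq == 1:
  Position 0 ('c'): freq=2, skip
  Position 1 ('a'): freq=3, skip
  Position 2 ('a'): freq=3, skip
  Position 3 ('e'): freq=2, skip
  Position 4 ('e'): freq=2, skip
  Position 5 ('c'): freq=2, skip
  Position 6 ('d'): unique! => answer = 6

6


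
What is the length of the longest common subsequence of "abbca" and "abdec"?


LCS of "abbca" and "abdec"
DP table:
           a    b    d    e    c
      0    0    0    0    0    0
  a   0    1    1    1    1    1
  b   0    1    2    2    2    2
  b   0    1    2    2    2    2
  c   0    1    2    2    2    3
  a   0    1    2    2    2    3
LCS length = dp[5][5] = 3

3


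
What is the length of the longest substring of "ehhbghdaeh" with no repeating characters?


Input: "ehhbghdaeh"
Sliding window (track last position of each char):
  Position 0 ('e'): window [0,0] length 1 -- new best
  Position 1 ('h'): window [0,1] length 2 -- new best
  Position 2 ('h'): repeat (last at 1), move window start to 2
  Position 2 ('h'): window [2,2] length 1
  Position 3 ('b'): window [2,3] length 2
  Position 4 ('g'): window [2,4] length 3 -- new best
  Position 5 ('h'): repeat (last at 2), move window start to 3
  Position 5 ('h'): window [3,5] length 3
  Position 6 ('d'): window [3,6] length 4 -- new best
  Position 7 ('a'): window [3,7] length 5 -- new best
  Position 8 ('e'): window [3,8] length 6 -- new best
  Position 9 ('h'): repeat (last at 5), move window start to 6
  Position 9 ('h'): window [6,9] length 4
Longest substring with no repeats: "bghdae" with length 6

6


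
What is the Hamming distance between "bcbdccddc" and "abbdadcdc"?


Comparing "bcbdccddc" and "abbdadcdc" position by position:
  Position 0: 'b' vs 'a' => differ
  Position 1: 'c' vs 'b' => differ
  Position 2: 'b' vs 'b' => same
  Position 3: 'd' vs 'd' => same
  Position 4: 'c' vs 'a' => differ
  Position 5: 'c' vs 'd' => differ
  Position 6: 'd' vs 'c' => differ
  Position 7: 'd' vs 'd' => same
  Position 8: 'c' vs 'c' => same
Total differences (Hamming distance): 5

5


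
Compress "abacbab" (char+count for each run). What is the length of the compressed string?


Input: abacbab
Runs:
  'a' x 1 => "a1"
  'b' x 1 => "b1"
  'a' x 1 => "a1"
  'c' x 1 => "c1"
  'b' x 1 => "b1"
  'a' x 1 => "a1"
  'b' x 1 => "b1"
Compressed: "a1b1a1c1b1a1b1"
Compressed length: 14

14


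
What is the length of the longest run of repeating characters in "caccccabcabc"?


Input: "caccccabcabc"
Scanning for longest run:
  Position 1 ('a'): new char, reset run to 1
  Position 2 ('c'): new char, reset run to 1
  Position 3 ('c'): continues run of 'c', length=2
  Position 4 ('c'): continues run of 'c', length=3
  Position 5 ('c'): continues run of 'c', length=4
  Position 6 ('a'): new char, reset run to 1
  Position 7 ('b'): new char, reset run to 1
  Position 8 ('c'): new char, reset run to 1
  Position 9 ('a'): new char, reset run to 1
  Position 10 ('b'): new char, reset run to 1
  Position 11 ('c'): new char, reset run to 1
Longest run: 'c' with length 4

4


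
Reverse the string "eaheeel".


Input: eaheeel
Reading characters right to left:
  Position 6: 'l'
  Position 5: 'e'
  Position 4: 'e'
  Position 3: 'e'
  Position 2: 'h'
  Position 1: 'a'
  Position 0: 'e'
Reversed: leeehae

leeehae


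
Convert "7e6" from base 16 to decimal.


Input: "7e6" in base 16
Positional expansion:
  Digit '7' (value 7) x 16^2 = 1792
  Digit 'e' (value 14) x 16^1 = 224
  Digit '6' (value 6) x 16^0 = 6
Sum = 2022

2022


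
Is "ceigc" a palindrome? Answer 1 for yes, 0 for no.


Input: ceigc
Reversed: cgiec
  Compare pos 0 ('c') with pos 4 ('c'): match
  Compare pos 1 ('e') with pos 3 ('g'): MISMATCH
Result: not a palindrome

0


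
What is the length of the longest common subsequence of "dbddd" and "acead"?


LCS of "dbddd" and "acead"
DP table:
           a    c    e    a    d
      0    0    0    0    0    0
  d   0    0    0    0    0    1
  b   0    0    0    0    0    1
  d   0    0    0    0    0    1
  d   0    0    0    0    0    1
  d   0    0    0    0    0    1
LCS length = dp[5][5] = 1

1


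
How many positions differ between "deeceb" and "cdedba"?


Comparing "deeceb" and "cdedba" position by position:
  Position 0: 'd' vs 'c' => DIFFER
  Position 1: 'e' vs 'd' => DIFFER
  Position 2: 'e' vs 'e' => same
  Position 3: 'c' vs 'd' => DIFFER
  Position 4: 'e' vs 'b' => DIFFER
  Position 5: 'b' vs 'a' => DIFFER
Positions that differ: 5

5


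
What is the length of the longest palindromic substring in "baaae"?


Input: "baaae"
Checking substrings for palindromes:
  [1:4] "aaa" (len 3) => palindrome
  [1:3] "aa" (len 2) => palindrome
  [2:4] "aa" (len 2) => palindrome
Longest palindromic substring: "aaa" with length 3

3


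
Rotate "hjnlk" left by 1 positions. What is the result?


Input: "hjnlk", rotate left by 1
First 1 characters: "h"
Remaining characters: "jnlk"
Concatenate remaining + first: "jnlk" + "h" = "jnlkh"

jnlkh


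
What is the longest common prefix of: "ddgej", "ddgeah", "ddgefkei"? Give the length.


Words: ddgej, ddgeah, ddgefkei
  Position 0: all 'd' => match
  Position 1: all 'd' => match
  Position 2: all 'g' => match
  Position 3: all 'e' => match
  Position 4: ('j', 'a', 'f') => mismatch, stop
LCP = "ddge" (length 4)

4


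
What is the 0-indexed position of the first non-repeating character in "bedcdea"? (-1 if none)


Input: bedcdea
Character frequencies:
  'a': 1
  'b': 1
  'c': 1
  'd': 2
  'e': 2
Scanning left to right for freq == 1:
  Position 0 ('b'): unique! => answer = 0

0


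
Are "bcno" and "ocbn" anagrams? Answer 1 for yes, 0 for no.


Strings: "bcno", "ocbn"
Sorted first:  bcno
Sorted second: bcno
Sorted forms match => anagrams

1


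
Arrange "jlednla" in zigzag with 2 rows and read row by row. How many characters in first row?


Zigzag "jlednla" into 2 rows:
Placing characters:
  'j' => row 0
  'l' => row 1
  'e' => row 0
  'd' => row 1
  'n' => row 0
  'l' => row 1
  'a' => row 0
Rows:
  Row 0: "jena"
  Row 1: "ldl"
First row length: 4

4


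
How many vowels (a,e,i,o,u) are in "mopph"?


Input: mopph
Checking each character:
  'm' at position 0: consonant
  'o' at position 1: vowel (running total: 1)
  'p' at position 2: consonant
  'p' at position 3: consonant
  'h' at position 4: consonant
Total vowels: 1

1


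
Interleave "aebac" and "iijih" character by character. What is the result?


Interleaving "aebac" and "iijih":
  Position 0: 'a' from first, 'i' from second => "ai"
  Position 1: 'e' from first, 'i' from second => "ei"
  Position 2: 'b' from first, 'j' from second => "bj"
  Position 3: 'a' from first, 'i' from second => "ai"
  Position 4: 'c' from first, 'h' from second => "ch"
Result: aieibjaich

aieibjaich


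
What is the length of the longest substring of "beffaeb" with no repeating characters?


Input: "beffaeb"
Sliding window (track last position of each char):
  Position 0 ('b'): window [0,0] length 1 -- new best
  Position 1 ('e'): window [0,1] length 2 -- new best
  Position 2 ('f'): window [0,2] length 3 -- new best
  Position 3 ('f'): repeat (last at 2), move window start to 3
  Position 3 ('f'): window [3,3] length 1
  Position 4 ('a'): window [3,4] length 2
  Position 5 ('e'): window [3,5] length 3
  Position 6 ('b'): window [3,6] length 4 -- new best
Longest substring with no repeats: "faeb" with length 4

4


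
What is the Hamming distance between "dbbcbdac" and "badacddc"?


Comparing "dbbcbdac" and "badacddc" position by position:
  Position 0: 'd' vs 'b' => differ
  Position 1: 'b' vs 'a' => differ
  Position 2: 'b' vs 'd' => differ
  Position 3: 'c' vs 'a' => differ
  Position 4: 'b' vs 'c' => differ
  Position 5: 'd' vs 'd' => same
  Position 6: 'a' vs 'd' => differ
  Position 7: 'c' vs 'c' => same
Total differences (Hamming distance): 6

6


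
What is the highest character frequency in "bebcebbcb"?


Input: bebcebbcb
Character counts:
  'b': 5
  'c': 2
  'e': 2
Maximum frequency: 5

5


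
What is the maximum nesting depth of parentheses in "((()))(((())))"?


Input: "((()))(((())))"
Tracking depth:
  Position 0 '(': depth becomes 1
  Position 1 '(': depth becomes 2
  Position 2 '(': depth becomes 3
  Position 3 ')': depth becomes 2
  Position 4 ')': depth becomes 1
  Position 5 ')': depth becomes 0
  Position 6 '(': depth becomes 1
  Position 7 '(': depth becomes 2
  Position 8 '(': depth becomes 3
  Position 9 '(': depth becomes 4
  Position 10 ')': depth becomes 3
  Position 11 ')': depth becomes 2
  Position 12 ')': depth becomes 1
  Position 13 ')': depth becomes 0
Maximum depth reached: 4

4


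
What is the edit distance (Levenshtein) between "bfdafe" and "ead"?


Computing edit distance: "bfdafe" -> "ead"
DP table:
           e    a    d
      0    1    2    3
  b   1    1    2    3
  f   2    2    2    3
  d   3    3    3    2
  a   4    4    3    3
  f   5    5    4    4
  e   6    5    5    5
Edit distance = dp[6][3] = 5

5


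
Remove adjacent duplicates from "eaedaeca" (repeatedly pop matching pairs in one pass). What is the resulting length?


Input: eaedaeca
Stack-based adjacent duplicate removal:
  Read 'e': push. Stack: e
  Read 'a': push. Stack: ea
  Read 'e': push. Stack: eae
  Read 'd': push. Stack: eaed
  Read 'a': push. Stack: eaeda
  Read 'e': push. Stack: eaedae
  Read 'c': push. Stack: eaedaec
  Read 'a': push. Stack: eaedaeca
Final stack: "eaedaeca" (length 8)

8


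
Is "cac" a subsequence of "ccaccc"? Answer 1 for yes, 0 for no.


Check if "cac" is a subsequence of "ccaccc"
Greedy scan:
  Position 0 ('c'): matches sub[0] = 'c'
  Position 1 ('c'): no match needed
  Position 2 ('a'): matches sub[1] = 'a'
  Position 3 ('c'): matches sub[2] = 'c'
  Position 4 ('c'): no match needed
  Position 5 ('c'): no match needed
All 3 characters matched => is a subsequence

1


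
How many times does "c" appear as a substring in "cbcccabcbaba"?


Searching for "c" in "cbcccabcbaba"
Scanning each position:
  Position 0: "c" => MATCH
  Position 1: "b" => no
  Position 2: "c" => MATCH
  Position 3: "c" => MATCH
  Position 4: "c" => MATCH
  Position 5: "a" => no
  Position 6: "b" => no
  Position 7: "c" => MATCH
  Position 8: "b" => no
  Position 9: "a" => no
  Position 10: "b" => no
  Position 11: "a" => no
Total occurrences: 5

5


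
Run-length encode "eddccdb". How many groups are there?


Input: eddccdb
Scanning for consecutive runs:
  Group 1: 'e' x 1 (positions 0-0)
  Group 2: 'd' x 2 (positions 1-2)
  Group 3: 'c' x 2 (positions 3-4)
  Group 4: 'd' x 1 (positions 5-5)
  Group 5: 'b' x 1 (positions 6-6)
Total groups: 5

5


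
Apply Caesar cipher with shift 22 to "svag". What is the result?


Caesar cipher: shift "svag" by 22
  's' (pos 18) + 22 = pos 14 = 'o'
  'v' (pos 21) + 22 = pos 17 = 'r'
  'a' (pos 0) + 22 = pos 22 = 'w'
  'g' (pos 6) + 22 = pos 2 = 'c'
Result: orwc

orwc


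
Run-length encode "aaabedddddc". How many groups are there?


Input: aaabedddddc
Scanning for consecutive runs:
  Group 1: 'a' x 3 (positions 0-2)
  Group 2: 'b' x 1 (positions 3-3)
  Group 3: 'e' x 1 (positions 4-4)
  Group 4: 'd' x 5 (positions 5-9)
  Group 5: 'c' x 1 (positions 10-10)
Total groups: 5

5


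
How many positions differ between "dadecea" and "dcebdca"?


Comparing "dadecea" and "dcebdca" position by position:
  Position 0: 'd' vs 'd' => same
  Position 1: 'a' vs 'c' => DIFFER
  Position 2: 'd' vs 'e' => DIFFER
  Position 3: 'e' vs 'b' => DIFFER
  Position 4: 'c' vs 'd' => DIFFER
  Position 5: 'e' vs 'c' => DIFFER
  Position 6: 'a' vs 'a' => same
Positions that differ: 5

5


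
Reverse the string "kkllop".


Input: kkllop
Reading characters right to left:
  Position 5: 'p'
  Position 4: 'o'
  Position 3: 'l'
  Position 2: 'l'
  Position 1: 'k'
  Position 0: 'k'
Reversed: pollkk

pollkk


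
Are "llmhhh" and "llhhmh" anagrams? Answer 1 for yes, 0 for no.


Strings: "llmhhh", "llhhmh"
Sorted first:  hhhllm
Sorted second: hhhllm
Sorted forms match => anagrams

1


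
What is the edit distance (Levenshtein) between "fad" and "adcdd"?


Computing edit distance: "fad" -> "adcdd"
DP table:
           a    d    c    d    d
      0    1    2    3    4    5
  f   1    1    2    3    4    5
  a   2    1    2    3    4    5
  d   3    2    1    2    3    4
Edit distance = dp[3][5] = 4

4


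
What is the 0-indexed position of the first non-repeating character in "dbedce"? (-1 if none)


Input: dbedce
Character frequencies:
  'b': 1
  'c': 1
  'd': 2
  'e': 2
Scanning left to right for freq == 1:
  Position 0 ('d'): freq=2, skip
  Position 1 ('b'): unique! => answer = 1

1


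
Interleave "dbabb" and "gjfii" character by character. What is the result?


Interleaving "dbabb" and "gjfii":
  Position 0: 'd' from first, 'g' from second => "dg"
  Position 1: 'b' from first, 'j' from second => "bj"
  Position 2: 'a' from first, 'f' from second => "af"
  Position 3: 'b' from first, 'i' from second => "bi"
  Position 4: 'b' from first, 'i' from second => "bi"
Result: dgbjafbibi

dgbjafbibi


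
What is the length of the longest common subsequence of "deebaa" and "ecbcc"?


LCS of "deebaa" and "ecbcc"
DP table:
           e    c    b    c    c
      0    0    0    0    0    0
  d   0    0    0    0    0    0
  e   0    1    1    1    1    1
  e   0    1    1    1    1    1
  b   0    1    1    2    2    2
  a   0    1    1    2    2    2
  a   0    1    1    2    2    2
LCS length = dp[6][5] = 2

2


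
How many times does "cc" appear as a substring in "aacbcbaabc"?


Searching for "cc" in "aacbcbaabc"
Scanning each position:
  Position 0: "aa" => no
  Position 1: "ac" => no
  Position 2: "cb" => no
  Position 3: "bc" => no
  Position 4: "cb" => no
  Position 5: "ba" => no
  Position 6: "aa" => no
  Position 7: "ab" => no
  Position 8: "bc" => no
Total occurrences: 0

0


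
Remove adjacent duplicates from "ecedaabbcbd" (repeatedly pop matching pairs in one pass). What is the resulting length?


Input: ecedaabbcbd
Stack-based adjacent duplicate removal:
  Read 'e': push. Stack: e
  Read 'c': push. Stack: ec
  Read 'e': push. Stack: ece
  Read 'd': push. Stack: eced
  Read 'a': push. Stack: eceda
  Read 'a': matches stack top 'a' => pop. Stack: eced
  Read 'b': push. Stack: ecedb
  Read 'b': matches stack top 'b' => pop. Stack: eced
  Read 'c': push. Stack: ecedc
  Read 'b': push. Stack: ecedcb
  Read 'd': push. Stack: ecedcbd
Final stack: "ecedcbd" (length 7)

7


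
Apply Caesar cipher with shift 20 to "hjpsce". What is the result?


Caesar cipher: shift "hjpsce" by 20
  'h' (pos 7) + 20 = pos 1 = 'b'
  'j' (pos 9) + 20 = pos 3 = 'd'
  'p' (pos 15) + 20 = pos 9 = 'j'
  's' (pos 18) + 20 = pos 12 = 'm'
  'c' (pos 2) + 20 = pos 22 = 'w'
  'e' (pos 4) + 20 = pos 24 = 'y'
Result: bdjmwy

bdjmwy


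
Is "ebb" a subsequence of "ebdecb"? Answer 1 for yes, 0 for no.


Check if "ebb" is a subsequence of "ebdecb"
Greedy scan:
  Position 0 ('e'): matches sub[0] = 'e'
  Position 1 ('b'): matches sub[1] = 'b'
  Position 2 ('d'): no match needed
  Position 3 ('e'): no match needed
  Position 4 ('c'): no match needed
  Position 5 ('b'): matches sub[2] = 'b'
All 3 characters matched => is a subsequence

1


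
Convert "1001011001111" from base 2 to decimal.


Input: "1001011001111" in base 2
Positional expansion:
  Digit '1' (value 1) x 2^12 = 4096
  Digit '0' (value 0) x 2^11 = 0
  Digit '0' (value 0) x 2^10 = 0
  Digit '1' (value 1) x 2^9 = 512
  Digit '0' (value 0) x 2^8 = 0
  Digit '1' (value 1) x 2^7 = 128
  Digit '1' (value 1) x 2^6 = 64
  Digit '0' (value 0) x 2^5 = 0
  Digit '0' (value 0) x 2^4 = 0
  Digit '1' (value 1) x 2^3 = 8
  Digit '1' (value 1) x 2^2 = 4
  Digit '1' (value 1) x 2^1 = 2
  Digit '1' (value 1) x 2^0 = 1
Sum = 4815

4815


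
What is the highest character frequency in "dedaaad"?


Input: dedaaad
Character counts:
  'a': 3
  'd': 3
  'e': 1
Maximum frequency: 3

3


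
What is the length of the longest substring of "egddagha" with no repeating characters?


Input: "egddagha"
Sliding window (track last position of each char):
  Position 0 ('e'): window [0,0] length 1 -- new best
  Position 1 ('g'): window [0,1] length 2 -- new best
  Position 2 ('d'): window [0,2] length 3 -- new best
  Position 3 ('d'): repeat (last at 2), move window start to 3
  Position 3 ('d'): window [3,3] length 1
  Position 4 ('a'): window [3,4] length 2
  Position 5 ('g'): window [3,5] length 3
  Position 6 ('h'): window [3,6] length 4 -- new best
  Position 7 ('a'): repeat (last at 4), move window start to 5
  Position 7 ('a'): window [5,7] length 3
Longest substring with no repeats: "dagh" with length 4

4


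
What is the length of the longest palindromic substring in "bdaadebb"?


Input: "bdaadebb"
Checking substrings for palindromes:
  [1:5] "daad" (len 4) => palindrome
  [2:4] "aa" (len 2) => palindrome
  [6:8] "bb" (len 2) => palindrome
Longest palindromic substring: "daad" with length 4

4


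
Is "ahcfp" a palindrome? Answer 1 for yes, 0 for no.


Input: ahcfp
Reversed: pfcha
  Compare pos 0 ('a') with pos 4 ('p'): MISMATCH
  Compare pos 1 ('h') with pos 3 ('f'): MISMATCH
Result: not a palindrome

0


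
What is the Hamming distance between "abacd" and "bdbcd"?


Comparing "abacd" and "bdbcd" position by position:
  Position 0: 'a' vs 'b' => differ
  Position 1: 'b' vs 'd' => differ
  Position 2: 'a' vs 'b' => differ
  Position 3: 'c' vs 'c' => same
  Position 4: 'd' vs 'd' => same
Total differences (Hamming distance): 3

3
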